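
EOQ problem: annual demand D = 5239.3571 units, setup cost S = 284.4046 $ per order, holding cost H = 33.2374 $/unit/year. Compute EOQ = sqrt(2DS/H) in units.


2*D*S = 2 * 5239.3571 * 284.4046 = 2980194.5206
2*D*S/H = 89663.8883
EOQ = sqrt(89663.8883) = 299.4393

299.4393 units


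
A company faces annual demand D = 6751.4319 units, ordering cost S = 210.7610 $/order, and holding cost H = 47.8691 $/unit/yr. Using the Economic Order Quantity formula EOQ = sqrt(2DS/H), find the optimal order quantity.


2*D*S = 2 * 6751.4319 * 210.7610 = 2845877.0774
2*D*S/H = 59451.2342
EOQ = sqrt(59451.2342) = 243.8262

243.8262 units


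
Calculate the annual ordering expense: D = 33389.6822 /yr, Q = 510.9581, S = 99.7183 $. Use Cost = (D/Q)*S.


Number of orders = D/Q = 65.3472
Cost = 65.3472 * 99.7183 = 6516.3119

6516.3119 $/yr


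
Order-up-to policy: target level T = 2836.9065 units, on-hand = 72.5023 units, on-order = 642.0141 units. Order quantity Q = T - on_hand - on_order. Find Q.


Inventory position = OH + OO = 72.5023 + 642.0141 = 714.5164
Q = 2836.9065 - 714.5164 = 2122.3901

2122.3901 units


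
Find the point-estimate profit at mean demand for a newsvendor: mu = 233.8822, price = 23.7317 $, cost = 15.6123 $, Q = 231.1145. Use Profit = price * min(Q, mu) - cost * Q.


Sales at mu = min(231.1145, 233.8822) = 231.1145
Revenue = 23.7317 * 231.1145 = 5484.7400
Total cost = 15.6123 * 231.1145 = 3608.2289
Profit = 5484.7400 - 3608.2289 = 1876.5111

1876.5111 $


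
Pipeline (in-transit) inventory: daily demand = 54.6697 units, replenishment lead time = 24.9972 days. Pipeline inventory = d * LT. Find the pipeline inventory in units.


Pipeline = 54.6697 * 24.9972 = 1366.5894

1366.5894 units


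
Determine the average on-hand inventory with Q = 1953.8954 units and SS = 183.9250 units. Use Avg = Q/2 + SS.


Q/2 = 976.9477
Avg = 976.9477 + 183.9250 = 1160.8727

1160.8727 units


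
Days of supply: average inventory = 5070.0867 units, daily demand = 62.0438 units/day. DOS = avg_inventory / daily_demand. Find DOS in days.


DOS = 5070.0867 / 62.0438 = 81.7179

81.7179 days


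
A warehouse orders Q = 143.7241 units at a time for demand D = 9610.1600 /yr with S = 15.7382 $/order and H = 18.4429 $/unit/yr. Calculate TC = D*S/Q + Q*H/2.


Ordering cost = D*S/Q = 1052.3400
Holding cost = Q*H/2 = 1325.3446
TC = 1052.3400 + 1325.3446 = 2377.6846

2377.6846 $/yr


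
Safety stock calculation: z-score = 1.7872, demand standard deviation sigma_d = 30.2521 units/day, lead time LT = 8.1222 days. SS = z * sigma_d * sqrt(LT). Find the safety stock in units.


sqrt(LT) = sqrt(8.1222) = 2.8499
SS = 1.7872 * 30.2521 * 2.8499 = 154.0868

154.0868 units


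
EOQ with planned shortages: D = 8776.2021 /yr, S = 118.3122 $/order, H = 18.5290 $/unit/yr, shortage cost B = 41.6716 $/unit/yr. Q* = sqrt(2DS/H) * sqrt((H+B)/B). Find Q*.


sqrt(2DS/H) = 334.7781
sqrt((H+B)/B) = 1.2019
Q* = 334.7781 * 1.2019 = 402.3809

402.3809 units


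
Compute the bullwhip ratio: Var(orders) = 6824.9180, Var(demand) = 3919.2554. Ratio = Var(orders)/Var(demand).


BW = 6824.9180 / 3919.2554 = 1.7414

1.7414


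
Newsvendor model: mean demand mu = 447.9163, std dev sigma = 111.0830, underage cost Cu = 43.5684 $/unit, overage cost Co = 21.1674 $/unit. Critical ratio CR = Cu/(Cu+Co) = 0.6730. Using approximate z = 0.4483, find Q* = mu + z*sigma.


CR = Cu/(Cu+Co) = 43.5684/(43.5684+21.1674) = 0.6730
z = 0.4483
Q* = 447.9163 + 0.4483 * 111.0830 = 497.7148

497.7148 units


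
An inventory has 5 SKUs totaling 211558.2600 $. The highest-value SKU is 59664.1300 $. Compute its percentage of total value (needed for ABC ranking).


Top item = 59664.1300
Total = 211558.2600
Percentage = 59664.1300 / 211558.2600 * 100 = 28.2022

28.2022%


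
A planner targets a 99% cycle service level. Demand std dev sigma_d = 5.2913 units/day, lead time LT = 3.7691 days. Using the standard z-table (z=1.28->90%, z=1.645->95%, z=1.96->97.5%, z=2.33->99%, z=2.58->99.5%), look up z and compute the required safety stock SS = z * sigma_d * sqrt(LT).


From the table, SL = 99% corresponds to z = 2.33
sqrt(LT) = sqrt(3.7691) = 1.9414
SS = 2.33 * 5.2913 * 1.9414 = 23.9352

23.9352 units


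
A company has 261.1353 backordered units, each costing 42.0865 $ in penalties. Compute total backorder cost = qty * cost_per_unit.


Total = 261.1353 * 42.0865 = 10990.2708

10990.2708 $


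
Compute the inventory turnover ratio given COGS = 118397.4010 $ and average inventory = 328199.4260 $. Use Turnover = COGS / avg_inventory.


Turnover = 118397.4010 / 328199.4260 = 0.3607

0.3607


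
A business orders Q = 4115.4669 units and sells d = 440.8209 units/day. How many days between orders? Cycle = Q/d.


Cycle = 4115.4669 / 440.8209 = 9.3359

9.3359 days


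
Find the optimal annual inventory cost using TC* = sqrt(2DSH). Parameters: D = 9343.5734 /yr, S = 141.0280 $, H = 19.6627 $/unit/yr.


2*D*S*H = 51819294.6685
TC* = sqrt(51819294.6685) = 7198.5620

7198.5620 $/yr


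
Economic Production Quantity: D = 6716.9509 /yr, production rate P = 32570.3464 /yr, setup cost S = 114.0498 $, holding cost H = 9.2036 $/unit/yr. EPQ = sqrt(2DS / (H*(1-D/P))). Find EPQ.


1 - D/P = 1 - 0.2062 = 0.7938
H*(1-D/P) = 7.3056
2DS = 1532133.8135
EPQ = sqrt(209721.8835) = 457.9540

457.9540 units


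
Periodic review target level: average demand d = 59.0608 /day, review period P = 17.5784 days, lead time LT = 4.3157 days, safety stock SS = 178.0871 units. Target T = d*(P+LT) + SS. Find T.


P + LT = 21.8941
d*(P+LT) = 59.0608 * 21.8941 = 1293.0831
T = 1293.0831 + 178.0871 = 1471.1702

1471.1702 units


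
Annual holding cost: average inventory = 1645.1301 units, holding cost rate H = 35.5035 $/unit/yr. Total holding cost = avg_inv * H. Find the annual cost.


Cost = 1645.1301 * 35.5035 = 58407.8765

58407.8765 $/yr


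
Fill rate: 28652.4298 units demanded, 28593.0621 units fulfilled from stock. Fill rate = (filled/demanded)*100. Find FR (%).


FR = 28593.0621 / 28652.4298 * 100 = 99.7928

99.7928%


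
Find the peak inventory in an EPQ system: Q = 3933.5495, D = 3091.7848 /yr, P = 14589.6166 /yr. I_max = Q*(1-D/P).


D/P = 0.2119
1 - D/P = 0.7881
I_max = 3933.5495 * 0.7881 = 3099.9643

3099.9643 units


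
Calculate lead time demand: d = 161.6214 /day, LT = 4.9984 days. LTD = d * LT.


LTD = 161.6214 * 4.9984 = 807.8484

807.8484 units


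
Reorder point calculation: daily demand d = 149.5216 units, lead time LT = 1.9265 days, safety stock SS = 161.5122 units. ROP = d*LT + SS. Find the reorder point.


d*LT = 149.5216 * 1.9265 = 288.0534
ROP = 288.0534 + 161.5122 = 449.5656

449.5656 units


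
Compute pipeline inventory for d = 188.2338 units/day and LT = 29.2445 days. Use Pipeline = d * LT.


Pipeline = 188.2338 * 29.2445 = 5504.8034

5504.8034 units


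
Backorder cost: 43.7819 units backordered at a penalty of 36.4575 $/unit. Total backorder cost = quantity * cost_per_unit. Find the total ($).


Total = 43.7819 * 36.4575 = 1596.1786

1596.1786 $


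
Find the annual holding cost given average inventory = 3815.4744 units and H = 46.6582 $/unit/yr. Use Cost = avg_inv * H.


Cost = 3815.4744 * 46.6582 = 178023.1677

178023.1677 $/yr


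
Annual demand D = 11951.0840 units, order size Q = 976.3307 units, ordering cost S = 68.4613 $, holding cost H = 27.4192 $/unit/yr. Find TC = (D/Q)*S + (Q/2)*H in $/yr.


Ordering cost = D*S/Q = 838.0221
Holding cost = Q*H/2 = 13385.1034
TC = 838.0221 + 13385.1034 = 14223.1255

14223.1255 $/yr


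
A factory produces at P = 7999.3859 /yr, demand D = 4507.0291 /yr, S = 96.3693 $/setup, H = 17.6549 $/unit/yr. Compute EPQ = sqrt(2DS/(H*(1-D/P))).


1 - D/P = 1 - 0.5634 = 0.4366
H*(1-D/P) = 7.7077
2DS = 868678.4789
EPQ = sqrt(112702.0565) = 335.7113

335.7113 units


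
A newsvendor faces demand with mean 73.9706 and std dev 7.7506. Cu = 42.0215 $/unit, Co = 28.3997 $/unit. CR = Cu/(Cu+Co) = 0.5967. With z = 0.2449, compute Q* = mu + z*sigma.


CR = Cu/(Cu+Co) = 42.0215/(42.0215+28.3997) = 0.5967
z = 0.2449
Q* = 73.9706 + 0.2449 * 7.7506 = 75.8687

75.8687 units


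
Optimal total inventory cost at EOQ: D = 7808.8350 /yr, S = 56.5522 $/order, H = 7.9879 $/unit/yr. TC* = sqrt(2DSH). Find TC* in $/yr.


2*D*S*H = 7055021.8945
TC* = sqrt(7055021.8945) = 2656.1291

2656.1291 $/yr


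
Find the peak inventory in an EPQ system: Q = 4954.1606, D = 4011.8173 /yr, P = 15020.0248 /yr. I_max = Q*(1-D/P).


D/P = 0.2671
1 - D/P = 0.7329
I_max = 4954.1606 * 0.7329 = 3630.9146

3630.9146 units


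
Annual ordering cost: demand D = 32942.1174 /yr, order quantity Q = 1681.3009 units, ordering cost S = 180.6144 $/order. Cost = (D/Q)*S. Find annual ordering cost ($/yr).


Number of orders = D/Q = 19.5932
Cost = 19.5932 * 180.6144 = 3538.8197

3538.8197 $/yr


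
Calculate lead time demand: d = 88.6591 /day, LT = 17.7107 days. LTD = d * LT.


LTD = 88.6591 * 17.7107 = 1570.2147

1570.2147 units


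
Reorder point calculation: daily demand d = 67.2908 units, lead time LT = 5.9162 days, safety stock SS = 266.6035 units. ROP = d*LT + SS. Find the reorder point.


d*LT = 67.2908 * 5.9162 = 398.1058
ROP = 398.1058 + 266.6035 = 664.7093

664.7093 units


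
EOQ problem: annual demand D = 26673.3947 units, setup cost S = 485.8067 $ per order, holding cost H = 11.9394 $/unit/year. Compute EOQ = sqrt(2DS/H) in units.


2*D*S = 2 * 26673.3947 * 485.8067 = 25916227.7140
2*D*S/H = 2170647.4123
EOQ = sqrt(2170647.4123) = 1473.3117

1473.3117 units


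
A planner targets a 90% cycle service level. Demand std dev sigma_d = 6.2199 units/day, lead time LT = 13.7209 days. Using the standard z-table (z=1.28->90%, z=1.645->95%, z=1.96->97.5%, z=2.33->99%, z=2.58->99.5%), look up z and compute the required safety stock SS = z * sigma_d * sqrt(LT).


From the table, SL = 90% corresponds to z = 1.28
sqrt(LT) = sqrt(13.7209) = 3.7042
SS = 1.28 * 6.2199 * 3.7042 = 29.4907

29.4907 units


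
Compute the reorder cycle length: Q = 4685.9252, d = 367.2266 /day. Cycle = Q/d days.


Cycle = 4685.9252 / 367.2266 = 12.7603

12.7603 days


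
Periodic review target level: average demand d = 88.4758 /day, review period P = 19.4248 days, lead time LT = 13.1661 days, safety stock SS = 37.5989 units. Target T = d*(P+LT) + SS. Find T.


P + LT = 32.5909
d*(P+LT) = 88.4758 * 32.5909 = 2883.5060
T = 2883.5060 + 37.5989 = 2921.1049

2921.1049 units


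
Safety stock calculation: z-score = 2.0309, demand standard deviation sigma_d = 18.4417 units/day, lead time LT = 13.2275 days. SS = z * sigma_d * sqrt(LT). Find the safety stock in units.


sqrt(LT) = sqrt(13.2275) = 3.6370
SS = 2.0309 * 18.4417 * 3.6370 = 136.2161

136.2161 units


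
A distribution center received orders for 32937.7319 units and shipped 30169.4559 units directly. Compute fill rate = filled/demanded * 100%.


FR = 30169.4559 / 32937.7319 * 100 = 91.5954

91.5954%


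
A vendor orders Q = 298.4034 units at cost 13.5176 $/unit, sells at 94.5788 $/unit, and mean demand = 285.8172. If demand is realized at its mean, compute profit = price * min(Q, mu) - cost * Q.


Sales at mu = min(298.4034, 285.8172) = 285.8172
Revenue = 94.5788 * 285.8172 = 27032.2478
Total cost = 13.5176 * 298.4034 = 4033.6978
Profit = 27032.2478 - 4033.6978 = 22998.5500

22998.5500 $


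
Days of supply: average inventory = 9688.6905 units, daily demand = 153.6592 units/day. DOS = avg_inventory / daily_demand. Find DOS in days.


DOS = 9688.6905 / 153.6592 = 63.0531

63.0531 days


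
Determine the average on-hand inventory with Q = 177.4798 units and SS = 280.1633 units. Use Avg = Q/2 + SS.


Q/2 = 88.7399
Avg = 88.7399 + 280.1633 = 368.9032

368.9032 units


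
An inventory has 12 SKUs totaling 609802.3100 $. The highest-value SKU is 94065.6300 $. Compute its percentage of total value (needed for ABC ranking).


Top item = 94065.6300
Total = 609802.3100
Percentage = 94065.6300 / 609802.3100 * 100 = 15.4256

15.4256%


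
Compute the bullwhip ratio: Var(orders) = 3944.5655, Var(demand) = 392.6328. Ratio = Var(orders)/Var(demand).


BW = 3944.5655 / 392.6328 = 10.0464

10.0464


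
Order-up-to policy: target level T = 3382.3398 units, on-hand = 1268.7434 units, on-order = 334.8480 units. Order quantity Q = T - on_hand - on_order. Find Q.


Inventory position = OH + OO = 1268.7434 + 334.8480 = 1603.5914
Q = 3382.3398 - 1603.5914 = 1778.7484

1778.7484 units


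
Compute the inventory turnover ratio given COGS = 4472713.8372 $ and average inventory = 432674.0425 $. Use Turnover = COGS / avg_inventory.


Turnover = 4472713.8372 / 432674.0425 = 10.3374

10.3374


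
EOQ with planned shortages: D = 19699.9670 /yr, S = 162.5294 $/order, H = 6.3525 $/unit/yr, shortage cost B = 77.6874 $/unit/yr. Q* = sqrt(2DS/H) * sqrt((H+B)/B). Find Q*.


sqrt(2DS/H) = 1004.0177
sqrt((H+B)/B) = 1.0401
Q* = 1004.0177 * 1.0401 = 1044.2605

1044.2605 units


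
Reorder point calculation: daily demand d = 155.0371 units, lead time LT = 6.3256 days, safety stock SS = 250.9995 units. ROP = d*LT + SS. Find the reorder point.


d*LT = 155.0371 * 6.3256 = 980.7027
ROP = 980.7027 + 250.9995 = 1231.7022

1231.7022 units


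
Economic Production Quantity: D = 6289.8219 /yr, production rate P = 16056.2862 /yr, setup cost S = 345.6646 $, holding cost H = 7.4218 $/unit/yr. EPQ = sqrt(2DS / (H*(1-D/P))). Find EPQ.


1 - D/P = 1 - 0.3917 = 0.6083
H*(1-D/P) = 4.5144
2DS = 4348337.5423
EPQ = sqrt(963211.6706) = 981.4335

981.4335 units


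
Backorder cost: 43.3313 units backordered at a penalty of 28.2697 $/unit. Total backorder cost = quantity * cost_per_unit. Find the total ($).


Total = 43.3313 * 28.2697 = 1224.9629

1224.9629 $


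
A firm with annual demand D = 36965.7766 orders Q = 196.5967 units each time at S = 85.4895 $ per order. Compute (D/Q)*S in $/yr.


Number of orders = D/Q = 188.0285
Cost = 188.0285 * 85.4895 = 16074.4598

16074.4598 $/yr


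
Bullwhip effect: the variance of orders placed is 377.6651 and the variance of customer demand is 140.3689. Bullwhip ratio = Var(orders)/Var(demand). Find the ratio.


BW = 377.6651 / 140.3689 = 2.6905

2.6905


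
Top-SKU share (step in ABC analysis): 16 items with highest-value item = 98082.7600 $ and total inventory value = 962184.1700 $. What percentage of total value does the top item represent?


Top item = 98082.7600
Total = 962184.1700
Percentage = 98082.7600 / 962184.1700 * 100 = 10.1938

10.1938%


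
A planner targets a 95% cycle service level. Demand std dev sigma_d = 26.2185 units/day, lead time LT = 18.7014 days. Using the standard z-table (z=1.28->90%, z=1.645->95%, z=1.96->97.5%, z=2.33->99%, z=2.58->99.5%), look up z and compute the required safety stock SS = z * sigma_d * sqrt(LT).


From the table, SL = 95% corresponds to z = 1.645
sqrt(LT) = sqrt(18.7014) = 4.3245
SS = 1.645 * 26.2185 * 4.3245 = 186.5137

186.5137 units


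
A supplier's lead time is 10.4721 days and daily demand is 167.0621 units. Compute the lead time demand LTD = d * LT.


LTD = 167.0621 * 10.4721 = 1749.4910

1749.4910 units


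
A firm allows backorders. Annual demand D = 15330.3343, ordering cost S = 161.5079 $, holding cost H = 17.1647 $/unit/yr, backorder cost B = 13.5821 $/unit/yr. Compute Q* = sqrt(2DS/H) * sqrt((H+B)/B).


sqrt(2DS/H) = 537.1179
sqrt((H+B)/B) = 1.5046
Q* = 537.1179 * 1.5046 = 808.1390

808.1390 units


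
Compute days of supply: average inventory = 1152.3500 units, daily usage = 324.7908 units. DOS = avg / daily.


DOS = 1152.3500 / 324.7908 = 3.5480

3.5480 days


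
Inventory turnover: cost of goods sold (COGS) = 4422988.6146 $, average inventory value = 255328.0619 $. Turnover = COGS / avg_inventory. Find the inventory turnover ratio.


Turnover = 4422988.6146 / 255328.0619 = 17.3228

17.3228


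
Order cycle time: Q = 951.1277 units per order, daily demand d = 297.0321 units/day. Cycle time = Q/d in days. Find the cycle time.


Cycle = 951.1277 / 297.0321 = 3.2021

3.2021 days


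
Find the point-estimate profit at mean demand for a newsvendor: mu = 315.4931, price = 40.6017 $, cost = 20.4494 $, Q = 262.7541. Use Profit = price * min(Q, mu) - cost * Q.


Sales at mu = min(262.7541, 315.4931) = 262.7541
Revenue = 40.6017 * 262.7541 = 10668.2631
Total cost = 20.4494 * 262.7541 = 5373.1637
Profit = 10668.2631 - 5373.1637 = 5295.0994

5295.0994 $


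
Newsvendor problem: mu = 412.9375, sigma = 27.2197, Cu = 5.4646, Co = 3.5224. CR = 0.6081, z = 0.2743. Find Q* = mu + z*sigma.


CR = Cu/(Cu+Co) = 5.4646/(5.4646+3.5224) = 0.6081
z = 0.2743
Q* = 412.9375 + 0.2743 * 27.2197 = 420.4039

420.4039 units


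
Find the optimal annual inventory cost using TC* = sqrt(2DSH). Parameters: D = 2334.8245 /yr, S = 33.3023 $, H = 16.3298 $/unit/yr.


2*D*S*H = 2539448.0454
TC* = sqrt(2539448.0454) = 1593.5646

1593.5646 $/yr


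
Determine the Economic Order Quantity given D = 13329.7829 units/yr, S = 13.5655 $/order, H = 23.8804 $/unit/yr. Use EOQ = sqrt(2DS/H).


2*D*S = 2 * 13329.7829 * 13.5655 = 361650.3399
2*D*S/H = 15144.2329
EOQ = sqrt(15144.2329) = 123.0619

123.0619 units


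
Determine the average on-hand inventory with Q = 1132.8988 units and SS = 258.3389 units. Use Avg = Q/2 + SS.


Q/2 = 566.4494
Avg = 566.4494 + 258.3389 = 824.7883

824.7883 units


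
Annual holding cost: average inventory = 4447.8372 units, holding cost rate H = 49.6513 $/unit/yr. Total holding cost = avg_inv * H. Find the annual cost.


Cost = 4447.8372 * 49.6513 = 220840.8992

220840.8992 $/yr


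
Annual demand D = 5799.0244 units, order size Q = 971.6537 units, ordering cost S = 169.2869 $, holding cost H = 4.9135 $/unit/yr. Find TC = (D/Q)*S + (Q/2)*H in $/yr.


Ordering cost = D*S/Q = 1010.3382
Holding cost = Q*H/2 = 2387.1102
TC = 1010.3382 + 2387.1102 = 3397.4484

3397.4484 $/yr


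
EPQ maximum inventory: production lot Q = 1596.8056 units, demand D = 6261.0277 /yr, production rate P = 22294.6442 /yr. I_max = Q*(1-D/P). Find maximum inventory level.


D/P = 0.2808
1 - D/P = 0.7192
I_max = 1596.8056 * 0.7192 = 1148.3731

1148.3731 units


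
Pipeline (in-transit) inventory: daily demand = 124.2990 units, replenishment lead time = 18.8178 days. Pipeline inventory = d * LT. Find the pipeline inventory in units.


Pipeline = 124.2990 * 18.8178 = 2339.0337

2339.0337 units


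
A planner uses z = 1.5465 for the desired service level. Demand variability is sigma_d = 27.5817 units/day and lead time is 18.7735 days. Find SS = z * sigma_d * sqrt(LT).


sqrt(LT) = sqrt(18.7735) = 4.3328
SS = 1.5465 * 27.5817 * 4.3328 = 184.8177

184.8177 units


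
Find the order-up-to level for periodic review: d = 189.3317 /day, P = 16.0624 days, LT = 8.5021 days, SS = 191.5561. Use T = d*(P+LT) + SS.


P + LT = 24.5645
d*(P+LT) = 189.3317 * 24.5645 = 4650.8385
T = 4650.8385 + 191.5561 = 4842.3946

4842.3946 units


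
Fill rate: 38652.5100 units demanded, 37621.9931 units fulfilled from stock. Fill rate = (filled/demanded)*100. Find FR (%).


FR = 37621.9931 / 38652.5100 * 100 = 97.3339

97.3339%


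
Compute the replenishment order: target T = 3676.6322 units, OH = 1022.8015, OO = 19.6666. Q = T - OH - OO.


Inventory position = OH + OO = 1022.8015 + 19.6666 = 1042.4681
Q = 3676.6322 - 1042.4681 = 2634.1641

2634.1641 units


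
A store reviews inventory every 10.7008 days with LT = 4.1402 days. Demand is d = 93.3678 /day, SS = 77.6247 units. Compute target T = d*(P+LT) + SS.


P + LT = 14.8410
d*(P+LT) = 93.3678 * 14.8410 = 1385.6715
T = 1385.6715 + 77.6247 = 1463.2962

1463.2962 units


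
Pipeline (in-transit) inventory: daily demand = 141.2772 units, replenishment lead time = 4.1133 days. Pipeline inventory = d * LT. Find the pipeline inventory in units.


Pipeline = 141.2772 * 4.1133 = 581.1155

581.1155 units


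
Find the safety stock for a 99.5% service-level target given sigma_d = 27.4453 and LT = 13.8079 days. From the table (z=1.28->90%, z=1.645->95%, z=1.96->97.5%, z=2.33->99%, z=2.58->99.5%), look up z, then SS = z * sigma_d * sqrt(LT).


From the table, SL = 99.5% corresponds to z = 2.58
sqrt(LT) = sqrt(13.8079) = 3.7159
SS = 2.58 * 27.4453 * 3.7159 = 263.1186

263.1186 units


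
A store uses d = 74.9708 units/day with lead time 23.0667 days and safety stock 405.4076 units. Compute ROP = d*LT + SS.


d*LT = 74.9708 * 23.0667 = 1729.3290
ROP = 1729.3290 + 405.4076 = 2134.7366

2134.7366 units


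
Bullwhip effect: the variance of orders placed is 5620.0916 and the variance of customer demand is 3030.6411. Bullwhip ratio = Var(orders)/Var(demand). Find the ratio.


BW = 5620.0916 / 3030.6411 = 1.8544

1.8544


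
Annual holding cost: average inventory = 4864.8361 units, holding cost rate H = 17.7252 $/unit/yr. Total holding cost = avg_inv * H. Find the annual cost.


Cost = 4864.8361 * 17.7252 = 86230.1928

86230.1928 $/yr


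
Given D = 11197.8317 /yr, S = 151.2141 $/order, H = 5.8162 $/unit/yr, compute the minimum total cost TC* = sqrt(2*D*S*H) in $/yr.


2*D*S*H = 19696794.4420
TC* = sqrt(19696794.4420) = 4438.1071

4438.1071 $/yr


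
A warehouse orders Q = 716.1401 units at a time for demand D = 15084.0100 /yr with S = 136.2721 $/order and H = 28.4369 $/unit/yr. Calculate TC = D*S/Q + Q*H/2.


Ordering cost = D*S/Q = 2870.2899
Holding cost = Q*H/2 = 10182.4022
TC = 2870.2899 + 10182.4022 = 13052.6921

13052.6921 $/yr


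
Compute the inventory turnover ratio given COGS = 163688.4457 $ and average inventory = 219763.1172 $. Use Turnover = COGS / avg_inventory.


Turnover = 163688.4457 / 219763.1172 = 0.7448

0.7448


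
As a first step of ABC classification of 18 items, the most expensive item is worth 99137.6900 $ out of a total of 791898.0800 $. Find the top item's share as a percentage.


Top item = 99137.6900
Total = 791898.0800
Percentage = 99137.6900 / 791898.0800 * 100 = 12.5190

12.5190%


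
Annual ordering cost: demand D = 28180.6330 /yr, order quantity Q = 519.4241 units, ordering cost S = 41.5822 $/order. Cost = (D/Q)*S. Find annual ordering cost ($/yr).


Number of orders = D/Q = 54.2536
Cost = 54.2536 * 41.5822 = 2255.9845

2255.9845 $/yr


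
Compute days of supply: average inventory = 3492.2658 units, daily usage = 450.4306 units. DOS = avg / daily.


DOS = 3492.2658 / 450.4306 = 7.7532

7.7532 days


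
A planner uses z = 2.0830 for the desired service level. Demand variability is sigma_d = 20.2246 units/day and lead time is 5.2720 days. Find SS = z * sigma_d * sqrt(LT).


sqrt(LT) = sqrt(5.2720) = 2.2961
SS = 2.0830 * 20.2246 * 2.2961 = 96.7290

96.7290 units


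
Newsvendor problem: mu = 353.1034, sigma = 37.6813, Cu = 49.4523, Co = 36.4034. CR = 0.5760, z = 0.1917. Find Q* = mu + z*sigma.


CR = Cu/(Cu+Co) = 49.4523/(49.4523+36.4034) = 0.5760
z = 0.1917
Q* = 353.1034 + 0.1917 * 37.6813 = 360.3269

360.3269 units


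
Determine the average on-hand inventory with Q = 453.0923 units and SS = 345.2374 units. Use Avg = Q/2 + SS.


Q/2 = 226.5462
Avg = 226.5462 + 345.2374 = 571.7835

571.7835 units


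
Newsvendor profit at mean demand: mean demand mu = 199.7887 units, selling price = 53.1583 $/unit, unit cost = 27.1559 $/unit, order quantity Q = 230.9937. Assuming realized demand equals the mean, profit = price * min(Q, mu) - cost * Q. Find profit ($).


Sales at mu = min(230.9937, 199.7887) = 199.7887
Revenue = 53.1583 * 199.7887 = 10620.4277
Total cost = 27.1559 * 230.9937 = 6272.8418
Profit = 10620.4277 - 6272.8418 = 4347.5858

4347.5858 $


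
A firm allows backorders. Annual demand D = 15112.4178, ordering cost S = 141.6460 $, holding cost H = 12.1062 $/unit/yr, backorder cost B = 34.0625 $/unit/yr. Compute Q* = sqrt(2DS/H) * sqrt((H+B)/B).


sqrt(2DS/H) = 594.6757
sqrt((H+B)/B) = 1.1642
Q* = 594.6757 * 1.1642 = 692.3342

692.3342 units


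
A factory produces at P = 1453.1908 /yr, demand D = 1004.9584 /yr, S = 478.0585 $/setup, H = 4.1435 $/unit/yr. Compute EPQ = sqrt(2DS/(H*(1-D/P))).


1 - D/P = 1 - 0.6916 = 0.3084
H*(1-D/P) = 1.2781
2DS = 960857.8105
EPQ = sqrt(751815.3273) = 867.0729

867.0729 units


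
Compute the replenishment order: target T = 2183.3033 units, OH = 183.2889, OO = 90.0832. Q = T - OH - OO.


Inventory position = OH + OO = 183.2889 + 90.0832 = 273.3721
Q = 2183.3033 - 273.3721 = 1909.9312

1909.9312 units


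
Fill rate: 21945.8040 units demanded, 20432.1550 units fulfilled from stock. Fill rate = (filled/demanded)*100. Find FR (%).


FR = 20432.1550 / 21945.8040 * 100 = 93.1028

93.1028%


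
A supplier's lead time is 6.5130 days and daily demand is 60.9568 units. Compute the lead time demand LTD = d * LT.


LTD = 60.9568 * 6.5130 = 397.0116

397.0116 units


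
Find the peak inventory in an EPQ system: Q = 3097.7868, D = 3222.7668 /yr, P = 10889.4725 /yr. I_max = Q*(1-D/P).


D/P = 0.2960
1 - D/P = 0.7040
I_max = 3097.7868 * 0.7040 = 2180.9890

2180.9890 units


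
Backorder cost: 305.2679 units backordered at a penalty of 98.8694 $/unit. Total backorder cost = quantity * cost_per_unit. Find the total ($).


Total = 305.2679 * 98.8694 = 30181.6541

30181.6541 $


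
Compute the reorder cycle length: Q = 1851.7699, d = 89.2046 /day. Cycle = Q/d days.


Cycle = 1851.7699 / 89.2046 = 20.7587

20.7587 days


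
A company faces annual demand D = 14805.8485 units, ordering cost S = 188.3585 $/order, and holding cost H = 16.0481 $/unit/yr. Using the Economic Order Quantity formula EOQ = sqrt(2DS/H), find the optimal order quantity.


2*D*S = 2 * 14805.8485 * 188.3585 = 5577614.8294
2*D*S/H = 347556.0864
EOQ = sqrt(347556.0864) = 589.5389

589.5389 units


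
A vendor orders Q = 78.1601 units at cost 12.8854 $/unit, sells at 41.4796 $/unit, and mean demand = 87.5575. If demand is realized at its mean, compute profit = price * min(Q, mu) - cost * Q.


Sales at mu = min(78.1601, 87.5575) = 78.1601
Revenue = 41.4796 * 78.1601 = 3242.0497
Total cost = 12.8854 * 78.1601 = 1007.1242
Profit = 3242.0497 - 1007.1242 = 2234.9255

2234.9255 $


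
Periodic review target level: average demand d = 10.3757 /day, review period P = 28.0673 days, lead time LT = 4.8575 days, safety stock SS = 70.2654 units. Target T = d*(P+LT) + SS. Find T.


P + LT = 32.9248
d*(P+LT) = 10.3757 * 32.9248 = 341.6178
T = 341.6178 + 70.2654 = 411.8832

411.8832 units


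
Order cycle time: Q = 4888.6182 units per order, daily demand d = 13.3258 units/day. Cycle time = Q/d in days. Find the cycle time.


Cycle = 4888.6182 / 13.3258 = 366.8536

366.8536 days


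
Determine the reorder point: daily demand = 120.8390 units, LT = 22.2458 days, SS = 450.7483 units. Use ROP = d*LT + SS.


d*LT = 120.8390 * 22.2458 = 2688.1602
ROP = 2688.1602 + 450.7483 = 3138.9085

3138.9085 units


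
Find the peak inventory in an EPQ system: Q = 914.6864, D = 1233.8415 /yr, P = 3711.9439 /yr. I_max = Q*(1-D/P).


D/P = 0.3324
1 - D/P = 0.6676
I_max = 914.6864 * 0.6676 = 610.6468

610.6468 units


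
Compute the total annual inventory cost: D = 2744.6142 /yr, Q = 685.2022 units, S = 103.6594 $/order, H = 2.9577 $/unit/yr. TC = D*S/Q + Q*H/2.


Ordering cost = D*S/Q = 415.2133
Holding cost = Q*H/2 = 1013.3113
TC = 415.2133 + 1013.3113 = 1428.5246

1428.5246 $/yr


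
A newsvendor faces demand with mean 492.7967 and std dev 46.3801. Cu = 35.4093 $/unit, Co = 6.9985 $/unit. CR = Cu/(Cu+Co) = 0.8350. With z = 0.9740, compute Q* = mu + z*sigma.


CR = Cu/(Cu+Co) = 35.4093/(35.4093+6.9985) = 0.8350
z = 0.9740
Q* = 492.7967 + 0.9740 * 46.3801 = 537.9709

537.9709 units


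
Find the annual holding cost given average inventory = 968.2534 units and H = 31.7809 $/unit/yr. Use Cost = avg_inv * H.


Cost = 968.2534 * 31.7809 = 30771.9645

30771.9645 $/yr


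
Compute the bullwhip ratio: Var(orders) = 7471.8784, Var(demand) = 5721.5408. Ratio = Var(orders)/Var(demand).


BW = 7471.8784 / 5721.5408 = 1.3059

1.3059


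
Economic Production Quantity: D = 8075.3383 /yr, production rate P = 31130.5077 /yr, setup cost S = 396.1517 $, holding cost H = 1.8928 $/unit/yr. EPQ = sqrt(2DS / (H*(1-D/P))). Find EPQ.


1 - D/P = 1 - 0.2594 = 0.7406
H*(1-D/P) = 1.4018
2DS = 6398117.9912
EPQ = sqrt(4564207.7447) = 2136.4007

2136.4007 units


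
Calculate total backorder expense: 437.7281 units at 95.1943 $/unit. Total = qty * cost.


Total = 437.7281 * 95.1943 = 41669.2201

41669.2201 $


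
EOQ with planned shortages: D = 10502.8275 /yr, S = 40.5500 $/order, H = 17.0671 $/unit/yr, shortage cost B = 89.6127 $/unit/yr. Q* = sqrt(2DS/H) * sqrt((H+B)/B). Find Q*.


sqrt(2DS/H) = 223.4003
sqrt((H+B)/B) = 1.0911
Q* = 223.4003 * 1.0911 = 243.7474

243.7474 units


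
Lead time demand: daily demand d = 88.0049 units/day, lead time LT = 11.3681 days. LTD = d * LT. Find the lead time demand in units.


LTD = 88.0049 * 11.3681 = 1000.4485

1000.4485 units


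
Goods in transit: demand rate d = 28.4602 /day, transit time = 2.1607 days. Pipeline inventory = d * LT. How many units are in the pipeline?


Pipeline = 28.4602 * 2.1607 = 61.4940

61.4940 units


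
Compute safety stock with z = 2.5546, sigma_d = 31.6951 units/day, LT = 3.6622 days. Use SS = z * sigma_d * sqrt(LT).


sqrt(LT) = sqrt(3.6622) = 1.9137
SS = 2.5546 * 31.6951 * 1.9137 = 154.9480

154.9480 units


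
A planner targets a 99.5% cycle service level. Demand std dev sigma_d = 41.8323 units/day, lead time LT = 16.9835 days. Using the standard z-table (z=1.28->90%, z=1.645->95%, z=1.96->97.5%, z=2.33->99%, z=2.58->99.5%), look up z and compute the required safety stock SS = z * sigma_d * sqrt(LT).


From the table, SL = 99.5% corresponds to z = 2.58
sqrt(LT) = sqrt(16.9835) = 4.1211
SS = 2.58 * 41.8323 * 4.1211 = 444.7798

444.7798 units


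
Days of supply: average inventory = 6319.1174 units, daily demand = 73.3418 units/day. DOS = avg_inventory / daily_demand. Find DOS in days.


DOS = 6319.1174 / 73.3418 = 86.1598

86.1598 days


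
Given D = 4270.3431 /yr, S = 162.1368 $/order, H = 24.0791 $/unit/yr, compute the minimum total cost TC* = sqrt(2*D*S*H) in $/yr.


2*D*S*H = 33343763.2054
TC* = sqrt(33343763.2054) = 5774.4059

5774.4059 $/yr


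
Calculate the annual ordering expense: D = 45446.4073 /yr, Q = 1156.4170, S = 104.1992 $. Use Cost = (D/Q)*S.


Number of orders = D/Q = 39.2993
Cost = 39.2993 * 104.1992 = 4094.9582

4094.9582 $/yr


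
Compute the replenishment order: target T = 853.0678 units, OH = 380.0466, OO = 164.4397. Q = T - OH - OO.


Inventory position = OH + OO = 380.0466 + 164.4397 = 544.4863
Q = 853.0678 - 544.4863 = 308.5815

308.5815 units


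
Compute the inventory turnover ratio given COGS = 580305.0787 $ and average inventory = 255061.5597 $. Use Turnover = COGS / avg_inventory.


Turnover = 580305.0787 / 255061.5597 = 2.2752

2.2752


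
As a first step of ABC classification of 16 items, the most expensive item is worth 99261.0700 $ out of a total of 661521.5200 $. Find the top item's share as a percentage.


Top item = 99261.0700
Total = 661521.5200
Percentage = 99261.0700 / 661521.5200 * 100 = 15.0050

15.0050%


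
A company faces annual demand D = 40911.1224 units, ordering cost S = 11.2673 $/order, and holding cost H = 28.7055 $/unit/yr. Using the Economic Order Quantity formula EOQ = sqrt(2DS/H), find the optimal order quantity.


2*D*S = 2 * 40911.1224 * 11.2673 = 921915.7788
2*D*S/H = 32116.3463
EOQ = sqrt(32116.3463) = 179.2103

179.2103 units


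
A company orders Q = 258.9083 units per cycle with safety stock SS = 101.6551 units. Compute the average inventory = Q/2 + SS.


Q/2 = 129.4541
Avg = 129.4541 + 101.6551 = 231.1093

231.1093 units


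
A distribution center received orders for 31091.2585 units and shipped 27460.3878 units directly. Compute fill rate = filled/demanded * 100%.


FR = 27460.3878 / 31091.2585 * 100 = 88.3219

88.3219%


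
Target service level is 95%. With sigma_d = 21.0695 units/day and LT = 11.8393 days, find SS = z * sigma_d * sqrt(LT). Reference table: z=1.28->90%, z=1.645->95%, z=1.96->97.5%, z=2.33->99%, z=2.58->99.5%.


From the table, SL = 95% corresponds to z = 1.645
sqrt(LT) = sqrt(11.8393) = 3.4408
SS = 1.645 * 21.0695 * 3.4408 = 119.2568

119.2568 units


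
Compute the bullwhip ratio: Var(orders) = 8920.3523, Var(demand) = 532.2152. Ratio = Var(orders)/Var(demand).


BW = 8920.3523 / 532.2152 = 16.7608

16.7608


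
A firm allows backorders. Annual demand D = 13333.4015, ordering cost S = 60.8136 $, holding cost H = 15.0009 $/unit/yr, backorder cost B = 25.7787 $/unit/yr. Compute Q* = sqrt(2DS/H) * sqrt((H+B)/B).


sqrt(2DS/H) = 328.7965
sqrt((H+B)/B) = 1.2577
Q* = 328.7965 * 1.2577 = 413.5406

413.5406 units


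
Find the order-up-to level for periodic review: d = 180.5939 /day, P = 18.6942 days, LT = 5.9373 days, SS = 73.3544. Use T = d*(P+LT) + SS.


P + LT = 24.6315
d*(P+LT) = 180.5939 * 24.6315 = 4448.2986
T = 4448.2986 + 73.3544 = 4521.6530

4521.6530 units


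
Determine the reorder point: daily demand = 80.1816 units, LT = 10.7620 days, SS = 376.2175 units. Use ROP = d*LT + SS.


d*LT = 80.1816 * 10.7620 = 862.9144
ROP = 862.9144 + 376.2175 = 1239.1319

1239.1319 units


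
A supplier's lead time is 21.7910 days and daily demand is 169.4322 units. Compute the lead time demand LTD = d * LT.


LTD = 169.4322 * 21.7910 = 3692.0971

3692.0971 units


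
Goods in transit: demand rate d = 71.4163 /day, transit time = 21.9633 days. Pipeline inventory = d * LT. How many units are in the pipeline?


Pipeline = 71.4163 * 21.9633 = 1568.5376

1568.5376 units


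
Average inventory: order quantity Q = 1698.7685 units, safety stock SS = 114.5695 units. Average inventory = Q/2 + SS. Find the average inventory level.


Q/2 = 849.3842
Avg = 849.3842 + 114.5695 = 963.9537

963.9537 units


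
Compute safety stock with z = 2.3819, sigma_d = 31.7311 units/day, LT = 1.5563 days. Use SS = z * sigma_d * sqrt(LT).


sqrt(LT) = sqrt(1.5563) = 1.2475
SS = 2.3819 * 31.7311 * 1.2475 = 94.2878

94.2878 units


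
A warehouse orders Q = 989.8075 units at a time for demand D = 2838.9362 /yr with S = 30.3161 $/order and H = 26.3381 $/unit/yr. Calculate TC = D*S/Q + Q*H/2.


Ordering cost = D*S/Q = 86.9517
Holding cost = Q*H/2 = 13034.8245
TC = 86.9517 + 13034.8245 = 13121.7762

13121.7762 $/yr


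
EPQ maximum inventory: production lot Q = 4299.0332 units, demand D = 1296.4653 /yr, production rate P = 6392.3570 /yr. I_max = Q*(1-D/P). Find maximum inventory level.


D/P = 0.2028
1 - D/P = 0.7972
I_max = 4299.0332 * 0.7972 = 3427.1252

3427.1252 units


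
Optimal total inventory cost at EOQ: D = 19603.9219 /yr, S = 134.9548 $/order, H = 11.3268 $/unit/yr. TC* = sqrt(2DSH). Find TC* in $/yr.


2*D*S*H = 59933346.4027
TC* = sqrt(59933346.4027) = 7741.6630

7741.6630 $/yr


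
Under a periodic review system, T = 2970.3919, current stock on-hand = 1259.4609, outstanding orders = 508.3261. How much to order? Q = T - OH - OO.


Inventory position = OH + OO = 1259.4609 + 508.3261 = 1767.7870
Q = 2970.3919 - 1767.7870 = 1202.6049

1202.6049 units


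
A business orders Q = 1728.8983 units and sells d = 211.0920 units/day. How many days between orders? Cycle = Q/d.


Cycle = 1728.8983 / 211.0920 = 8.1903

8.1903 days


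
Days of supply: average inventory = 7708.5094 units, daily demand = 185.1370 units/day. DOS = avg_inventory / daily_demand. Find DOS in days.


DOS = 7708.5094 / 185.1370 = 41.6368

41.6368 days


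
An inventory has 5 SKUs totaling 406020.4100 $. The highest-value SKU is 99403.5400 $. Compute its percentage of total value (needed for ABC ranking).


Top item = 99403.5400
Total = 406020.4100
Percentage = 99403.5400 / 406020.4100 * 100 = 24.4824

24.4824%


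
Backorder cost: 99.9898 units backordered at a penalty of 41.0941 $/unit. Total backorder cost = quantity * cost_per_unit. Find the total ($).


Total = 99.9898 * 41.0941 = 4108.9908

4108.9908 $


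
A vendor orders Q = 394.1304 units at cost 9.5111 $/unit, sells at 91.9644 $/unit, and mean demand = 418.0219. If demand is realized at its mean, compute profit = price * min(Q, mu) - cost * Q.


Sales at mu = min(394.1304, 418.0219) = 394.1304
Revenue = 91.9644 * 394.1304 = 36245.9658
Total cost = 9.5111 * 394.1304 = 3748.6136
Profit = 36245.9658 - 3748.6136 = 32497.3521

32497.3521 $


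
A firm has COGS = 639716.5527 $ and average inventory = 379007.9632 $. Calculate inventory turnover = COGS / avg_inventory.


Turnover = 639716.5527 / 379007.9632 = 1.6879

1.6879


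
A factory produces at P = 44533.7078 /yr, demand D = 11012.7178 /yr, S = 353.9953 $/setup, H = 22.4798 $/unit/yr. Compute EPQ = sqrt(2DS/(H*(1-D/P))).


1 - D/P = 1 - 0.2473 = 0.7527
H*(1-D/P) = 16.9208
2DS = 7796900.6829
EPQ = sqrt(460788.4429) = 678.8140

678.8140 units


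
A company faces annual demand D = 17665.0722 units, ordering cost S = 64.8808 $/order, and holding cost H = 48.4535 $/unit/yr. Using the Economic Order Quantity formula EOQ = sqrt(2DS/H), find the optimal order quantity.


2*D*S = 2 * 17665.0722 * 64.8808 = 2292248.0328
2*D*S/H = 47308.2034
EOQ = sqrt(47308.2034) = 217.5045

217.5045 units


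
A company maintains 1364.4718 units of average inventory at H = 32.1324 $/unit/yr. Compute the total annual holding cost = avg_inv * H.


Cost = 1364.4718 * 32.1324 = 43843.7537

43843.7537 $/yr


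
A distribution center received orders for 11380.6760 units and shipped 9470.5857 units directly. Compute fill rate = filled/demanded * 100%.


FR = 9470.5857 / 11380.6760 * 100 = 83.2164

83.2164%


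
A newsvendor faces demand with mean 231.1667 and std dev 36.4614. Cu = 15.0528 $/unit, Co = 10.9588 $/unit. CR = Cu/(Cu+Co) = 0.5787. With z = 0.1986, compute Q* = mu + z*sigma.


CR = Cu/(Cu+Co) = 15.0528/(15.0528+10.9588) = 0.5787
z = 0.1986
Q* = 231.1667 + 0.1986 * 36.4614 = 238.4079

238.4079 units


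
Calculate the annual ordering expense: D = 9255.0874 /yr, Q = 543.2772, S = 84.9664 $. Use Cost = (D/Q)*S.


Number of orders = D/Q = 17.0357
Cost = 17.0357 * 84.9664 = 1447.4590

1447.4590 $/yr


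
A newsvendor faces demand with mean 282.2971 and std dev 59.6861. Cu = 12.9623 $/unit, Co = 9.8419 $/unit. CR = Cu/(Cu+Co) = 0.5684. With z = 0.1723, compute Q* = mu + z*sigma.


CR = Cu/(Cu+Co) = 12.9623/(12.9623+9.8419) = 0.5684
z = 0.1723
Q* = 282.2971 + 0.1723 * 59.6861 = 292.5810

292.5810 units


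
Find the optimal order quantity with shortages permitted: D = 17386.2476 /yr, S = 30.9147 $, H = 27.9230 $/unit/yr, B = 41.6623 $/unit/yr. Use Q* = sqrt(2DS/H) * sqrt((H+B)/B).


sqrt(2DS/H) = 196.2092
sqrt((H+B)/B) = 1.2924
Q* = 196.2092 * 1.2924 = 253.5751

253.5751 units


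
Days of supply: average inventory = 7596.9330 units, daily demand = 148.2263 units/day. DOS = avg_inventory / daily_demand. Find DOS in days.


DOS = 7596.9330 / 148.2263 = 51.2523

51.2523 days


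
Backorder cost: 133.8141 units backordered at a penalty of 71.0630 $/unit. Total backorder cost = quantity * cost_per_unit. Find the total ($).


Total = 133.8141 * 71.0630 = 9509.2314

9509.2314 $


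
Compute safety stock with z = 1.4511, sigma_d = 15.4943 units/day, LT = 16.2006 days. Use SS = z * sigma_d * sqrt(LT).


sqrt(LT) = sqrt(16.2006) = 4.0250
SS = 1.4511 * 15.4943 * 4.0250 = 90.4971

90.4971 units


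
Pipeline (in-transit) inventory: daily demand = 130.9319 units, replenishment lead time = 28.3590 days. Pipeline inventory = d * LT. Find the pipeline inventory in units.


Pipeline = 130.9319 * 28.3590 = 3713.0978

3713.0978 units
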